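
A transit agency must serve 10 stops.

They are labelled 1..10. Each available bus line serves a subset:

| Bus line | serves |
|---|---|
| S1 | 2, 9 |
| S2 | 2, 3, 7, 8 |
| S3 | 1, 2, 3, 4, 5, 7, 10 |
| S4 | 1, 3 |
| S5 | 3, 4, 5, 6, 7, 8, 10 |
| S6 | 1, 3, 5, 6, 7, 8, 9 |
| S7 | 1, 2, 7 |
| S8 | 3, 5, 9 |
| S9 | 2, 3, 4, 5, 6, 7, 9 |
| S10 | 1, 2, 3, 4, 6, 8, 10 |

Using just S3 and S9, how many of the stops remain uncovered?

1

Union of S3, S9 = {1, 2, 3, 4, 5, 6, 7, 9, 10}.
Not covered: 8 — 1 stop.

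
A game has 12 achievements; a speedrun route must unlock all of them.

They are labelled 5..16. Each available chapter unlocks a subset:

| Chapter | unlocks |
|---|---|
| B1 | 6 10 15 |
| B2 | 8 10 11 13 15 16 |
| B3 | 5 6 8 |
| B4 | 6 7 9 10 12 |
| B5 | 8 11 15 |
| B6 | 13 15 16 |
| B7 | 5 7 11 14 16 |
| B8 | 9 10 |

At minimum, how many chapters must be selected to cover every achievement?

3

B2 and B4 and B7 together: B2 ∪ B4 ∪ B7 = {5, 6, 7, 8, 9, 10, 11, 12, 13, 14, 15, 16} — every achievement is covered.
Only B4 contains 12, so B4 is forced; the remaining 7 achievements need at least 2 more chapters (each remaining chapter adds at most 5) — so at least 3 chapters are needed, and 3 is optimal.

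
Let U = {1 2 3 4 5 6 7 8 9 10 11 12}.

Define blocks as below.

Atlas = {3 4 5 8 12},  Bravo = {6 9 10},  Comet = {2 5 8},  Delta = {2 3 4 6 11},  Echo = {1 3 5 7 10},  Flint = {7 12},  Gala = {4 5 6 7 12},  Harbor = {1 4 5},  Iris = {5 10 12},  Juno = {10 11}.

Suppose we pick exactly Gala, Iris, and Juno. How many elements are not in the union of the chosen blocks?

5

Union of Gala, Iris, Juno = {4, 5, 6, 7, 10, 11, 12}.
Not covered: 1, 2, 3, 8, 9 — 5 elements.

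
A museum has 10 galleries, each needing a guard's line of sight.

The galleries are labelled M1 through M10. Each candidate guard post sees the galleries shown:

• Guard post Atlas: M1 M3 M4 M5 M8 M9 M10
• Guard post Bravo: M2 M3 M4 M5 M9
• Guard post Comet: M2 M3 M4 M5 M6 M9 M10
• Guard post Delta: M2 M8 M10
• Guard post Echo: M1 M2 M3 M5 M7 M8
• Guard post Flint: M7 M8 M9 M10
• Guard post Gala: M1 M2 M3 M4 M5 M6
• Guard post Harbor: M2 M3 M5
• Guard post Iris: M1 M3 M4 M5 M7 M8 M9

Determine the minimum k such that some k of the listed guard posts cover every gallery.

2

Comet and Echo together: Comet ∪ Echo = {M1, M2, M3, M4, M5, M6, M7, M8, M9, M10} — every gallery is covered.
No single guard post has all 10 galleries (the largest, Atlas, has 7), so 2 is optimal.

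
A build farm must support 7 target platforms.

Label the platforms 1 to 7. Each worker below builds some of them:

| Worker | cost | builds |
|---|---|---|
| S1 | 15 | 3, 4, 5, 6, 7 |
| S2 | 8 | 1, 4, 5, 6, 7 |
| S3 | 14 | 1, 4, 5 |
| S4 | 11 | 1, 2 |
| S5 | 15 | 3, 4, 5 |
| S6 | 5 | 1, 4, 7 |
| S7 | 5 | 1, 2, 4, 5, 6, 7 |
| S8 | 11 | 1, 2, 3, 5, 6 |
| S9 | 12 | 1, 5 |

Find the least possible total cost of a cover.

S6, S8 together cover every platform (S6 ∪ S8 = {1, 2, 3, 4, 5, 6, 7}); total cost 5 + 11 = 16.
No covering selection has total cost below 16.

16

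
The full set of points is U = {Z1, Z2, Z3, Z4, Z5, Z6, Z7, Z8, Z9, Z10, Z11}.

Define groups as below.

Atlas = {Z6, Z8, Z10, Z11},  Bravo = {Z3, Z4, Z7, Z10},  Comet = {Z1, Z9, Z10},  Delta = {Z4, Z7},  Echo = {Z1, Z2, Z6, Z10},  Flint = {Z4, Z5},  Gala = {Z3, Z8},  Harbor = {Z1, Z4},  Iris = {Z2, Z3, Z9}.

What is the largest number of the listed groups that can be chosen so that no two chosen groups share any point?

3

Echo, Flint, Gala are pairwise disjoint (Echo={Z1,Z2,Z6,Z10}; Flint={Z4,Z5}; Gala={Z3,Z8}).
Every remaining group overlaps one of these, and no 4 of the listed groups are pairwise disjoint, so 3 is the maximum.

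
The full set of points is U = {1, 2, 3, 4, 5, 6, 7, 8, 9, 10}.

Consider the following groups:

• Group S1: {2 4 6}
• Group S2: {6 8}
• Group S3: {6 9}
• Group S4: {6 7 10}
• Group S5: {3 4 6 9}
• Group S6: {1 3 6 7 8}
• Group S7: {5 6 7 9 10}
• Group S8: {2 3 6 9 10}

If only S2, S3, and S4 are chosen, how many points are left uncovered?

Union of S2, S3, S4 = {6, 7, 8, 9, 10}.
Not covered: 1, 2, 3, 4, 5 — 5 points.

5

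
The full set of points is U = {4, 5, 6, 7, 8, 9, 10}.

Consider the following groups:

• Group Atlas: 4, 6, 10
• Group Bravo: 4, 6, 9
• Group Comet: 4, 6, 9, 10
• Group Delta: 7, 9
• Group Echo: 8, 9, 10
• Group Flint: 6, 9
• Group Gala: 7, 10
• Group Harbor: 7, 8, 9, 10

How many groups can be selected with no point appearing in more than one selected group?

Atlas, Delta are pairwise disjoint (Atlas={4,6,10}; Delta={7,9}).
Every remaining group overlaps one of these, and no 3 of the listed groups are pairwise disjoint, so 2 is the maximum.

2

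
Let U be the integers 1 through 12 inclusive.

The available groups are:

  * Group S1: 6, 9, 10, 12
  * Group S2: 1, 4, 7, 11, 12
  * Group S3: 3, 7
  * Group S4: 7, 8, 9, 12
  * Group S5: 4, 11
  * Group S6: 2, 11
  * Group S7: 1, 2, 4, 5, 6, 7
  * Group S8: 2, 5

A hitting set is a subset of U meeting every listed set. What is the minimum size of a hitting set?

4

H = {2, 3, 11, 12} meets every group (each contains at least one member of H), and |H| = 4.
The groups S1, S3, S5, S8 are pairwise disjoint, so any hitting set needs a separate point for each — at least 4. Hence 4 is optimal.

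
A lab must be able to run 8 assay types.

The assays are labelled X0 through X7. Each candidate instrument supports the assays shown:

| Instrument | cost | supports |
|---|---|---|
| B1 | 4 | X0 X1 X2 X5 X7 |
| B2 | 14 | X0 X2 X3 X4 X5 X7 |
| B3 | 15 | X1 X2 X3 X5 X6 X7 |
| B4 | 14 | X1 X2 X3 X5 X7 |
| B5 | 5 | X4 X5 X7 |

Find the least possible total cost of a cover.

B1, B3, B5 together cover every assay (B1 ∪ B3 ∪ B5 = {X0, X1, X2, X3, X4, X5, X6, X7}); total cost 4 + 15 + 5 = 24.
No covering selection has total cost below 24.

24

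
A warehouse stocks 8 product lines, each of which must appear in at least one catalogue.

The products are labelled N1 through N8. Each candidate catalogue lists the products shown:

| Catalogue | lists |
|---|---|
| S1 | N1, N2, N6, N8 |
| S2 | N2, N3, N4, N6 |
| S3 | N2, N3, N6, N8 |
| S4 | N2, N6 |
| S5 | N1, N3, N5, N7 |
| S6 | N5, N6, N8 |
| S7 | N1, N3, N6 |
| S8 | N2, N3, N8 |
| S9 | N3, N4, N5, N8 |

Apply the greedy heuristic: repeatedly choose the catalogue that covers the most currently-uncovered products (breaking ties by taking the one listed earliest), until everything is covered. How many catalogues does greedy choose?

Greedy: pick S1 (covers 4 new) → pick S5 (covers 3 new) → pick S2 (covers 1 new). Total picks: 3.

3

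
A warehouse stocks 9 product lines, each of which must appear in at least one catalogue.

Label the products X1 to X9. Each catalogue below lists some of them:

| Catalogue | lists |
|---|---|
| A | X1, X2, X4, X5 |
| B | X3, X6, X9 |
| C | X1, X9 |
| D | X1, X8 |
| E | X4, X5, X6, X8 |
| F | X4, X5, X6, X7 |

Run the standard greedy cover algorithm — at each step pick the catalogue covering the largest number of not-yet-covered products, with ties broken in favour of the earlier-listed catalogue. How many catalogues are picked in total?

Greedy: pick A (covers 4 new) → pick B (covers 3 new) → pick D (covers 1 new) → pick F (covers 1 new). Total picks: 4.

4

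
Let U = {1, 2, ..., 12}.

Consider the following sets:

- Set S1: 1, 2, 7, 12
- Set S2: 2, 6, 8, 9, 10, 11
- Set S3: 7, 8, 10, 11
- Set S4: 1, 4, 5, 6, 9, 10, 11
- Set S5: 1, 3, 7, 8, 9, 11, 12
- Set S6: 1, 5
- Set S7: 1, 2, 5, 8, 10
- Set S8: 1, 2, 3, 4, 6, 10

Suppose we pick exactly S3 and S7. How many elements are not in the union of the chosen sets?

Union of S3, S7 = {1, 2, 5, 7, 8, 10, 11}.
Not covered: 3, 4, 6, 9, 12 — 5 elements.

5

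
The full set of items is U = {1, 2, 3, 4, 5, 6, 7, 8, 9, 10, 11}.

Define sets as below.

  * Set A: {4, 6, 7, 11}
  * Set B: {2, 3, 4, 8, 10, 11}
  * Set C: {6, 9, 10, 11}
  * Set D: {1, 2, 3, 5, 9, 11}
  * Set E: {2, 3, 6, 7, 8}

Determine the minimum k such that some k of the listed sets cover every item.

3

B, D, and E cover everything between them: the union {1, 2, 3, 4, 5, 6, 7, 8, 9, 10, 11} is all of U.
Only D contains 1, so D is forced; the remaining 5 items need at least 2 more sets (each remaining set adds at most 3) — so at least 3 sets are needed, and 3 is optimal.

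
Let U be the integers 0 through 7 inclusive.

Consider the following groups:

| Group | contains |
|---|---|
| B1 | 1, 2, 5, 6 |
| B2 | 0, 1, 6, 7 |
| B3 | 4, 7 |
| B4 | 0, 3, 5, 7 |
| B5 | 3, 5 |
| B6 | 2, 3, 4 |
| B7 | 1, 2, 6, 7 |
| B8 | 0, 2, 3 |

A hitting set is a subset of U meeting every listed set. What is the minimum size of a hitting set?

H = {3, 6, 7} meets every group (each contains at least one member of H), and |H| = 3.
No choice of 2 elements meets every group, so 3 is the minimum.

3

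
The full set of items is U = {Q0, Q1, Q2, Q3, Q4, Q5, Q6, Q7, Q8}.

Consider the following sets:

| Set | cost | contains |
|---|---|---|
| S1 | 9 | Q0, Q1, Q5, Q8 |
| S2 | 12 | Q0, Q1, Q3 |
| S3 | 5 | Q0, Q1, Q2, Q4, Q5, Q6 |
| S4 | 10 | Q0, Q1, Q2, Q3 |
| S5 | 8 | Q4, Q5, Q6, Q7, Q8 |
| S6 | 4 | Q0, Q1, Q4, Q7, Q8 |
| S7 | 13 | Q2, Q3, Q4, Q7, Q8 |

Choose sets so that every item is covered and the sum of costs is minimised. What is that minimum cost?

S4, S5 together cover every item (S4 ∪ S5 = {Q0, Q1, Q2, Q3, Q4, Q5, Q6, Q7, Q8}); total cost 10 + 8 = 18.
The greedy pick S6, S3, S4 costs 19; no covering selection beats 18.

18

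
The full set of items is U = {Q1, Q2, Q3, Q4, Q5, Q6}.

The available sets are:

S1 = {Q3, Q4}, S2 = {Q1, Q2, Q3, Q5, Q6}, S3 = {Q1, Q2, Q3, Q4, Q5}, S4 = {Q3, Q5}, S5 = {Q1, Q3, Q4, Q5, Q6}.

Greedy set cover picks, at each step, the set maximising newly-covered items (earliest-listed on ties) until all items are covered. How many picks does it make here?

2

Greedy: pick S2 (covers 5 new) → pick S1 (covers 1 new). Total picks: 2.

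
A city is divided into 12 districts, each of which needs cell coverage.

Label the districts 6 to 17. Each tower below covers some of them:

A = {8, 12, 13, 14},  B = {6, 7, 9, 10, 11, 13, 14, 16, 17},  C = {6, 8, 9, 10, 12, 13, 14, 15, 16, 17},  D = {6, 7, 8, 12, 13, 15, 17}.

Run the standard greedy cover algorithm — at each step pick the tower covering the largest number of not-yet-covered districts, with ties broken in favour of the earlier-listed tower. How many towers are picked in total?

2

Greedy: pick C (covers 10 new) → pick B (covers 2 new). Total picks: 2.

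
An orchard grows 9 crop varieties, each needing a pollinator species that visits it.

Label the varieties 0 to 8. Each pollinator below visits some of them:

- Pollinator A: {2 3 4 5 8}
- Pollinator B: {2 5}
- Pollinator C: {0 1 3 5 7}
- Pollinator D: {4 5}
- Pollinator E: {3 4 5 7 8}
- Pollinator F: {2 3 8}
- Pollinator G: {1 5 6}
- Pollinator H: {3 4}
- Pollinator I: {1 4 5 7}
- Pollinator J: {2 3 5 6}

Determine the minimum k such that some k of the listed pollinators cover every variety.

Take {A, C, J}. Their union is {0, 1, 2, 3, 4, 5, 6, 7, 8}, which is all 9 varieties.
Only C contains 0, so C is forced; the remaining 4 varieties need at least 2 more pollinators (each remaining pollinator adds at most 3) — so at least 3 pollinators are needed, and 3 is optimal.

3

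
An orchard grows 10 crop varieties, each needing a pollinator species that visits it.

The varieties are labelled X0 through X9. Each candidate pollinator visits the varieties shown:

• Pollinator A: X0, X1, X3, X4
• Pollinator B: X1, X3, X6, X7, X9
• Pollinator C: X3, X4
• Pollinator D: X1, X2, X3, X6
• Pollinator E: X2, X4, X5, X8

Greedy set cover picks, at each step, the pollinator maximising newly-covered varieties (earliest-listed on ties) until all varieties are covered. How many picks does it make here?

3

Greedy: pick B (covers 5 new) → pick E (covers 4 new) → pick A (covers 1 new). Total picks: 3.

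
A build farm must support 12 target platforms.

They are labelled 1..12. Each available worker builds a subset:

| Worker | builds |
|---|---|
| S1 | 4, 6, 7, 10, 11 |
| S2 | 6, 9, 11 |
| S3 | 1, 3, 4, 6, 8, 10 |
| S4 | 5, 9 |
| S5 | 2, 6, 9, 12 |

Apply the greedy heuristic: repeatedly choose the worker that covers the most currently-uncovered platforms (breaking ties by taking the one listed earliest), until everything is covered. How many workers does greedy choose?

4

Greedy: pick S3 (covers 6 new) → pick S5 (covers 3 new) → pick S1 (covers 2 new) → pick S4 (covers 1 new). Total picks: 4.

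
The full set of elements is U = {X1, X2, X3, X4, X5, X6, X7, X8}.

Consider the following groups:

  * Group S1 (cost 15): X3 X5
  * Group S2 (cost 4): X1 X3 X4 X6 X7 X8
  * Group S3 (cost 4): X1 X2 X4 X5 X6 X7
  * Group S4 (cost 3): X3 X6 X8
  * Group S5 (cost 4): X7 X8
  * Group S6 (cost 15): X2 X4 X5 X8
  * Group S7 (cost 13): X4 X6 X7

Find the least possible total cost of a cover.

S3, S4 together cover every element (S3 ∪ S4 = {X1, X2, X3, X4, X5, X6, X7, X8}); total cost 4 + 3 = 7.
The greedy pick S2, S3 costs 8; no covering selection beats 7.

7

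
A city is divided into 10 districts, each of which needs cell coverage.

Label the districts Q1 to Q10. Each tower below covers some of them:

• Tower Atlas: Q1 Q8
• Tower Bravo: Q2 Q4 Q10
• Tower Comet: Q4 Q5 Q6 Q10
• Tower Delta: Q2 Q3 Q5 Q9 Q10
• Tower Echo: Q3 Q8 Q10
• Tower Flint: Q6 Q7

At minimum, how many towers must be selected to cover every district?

4

Atlas and Bravo and Delta and Flint together: Atlas ∪ Bravo ∪ Delta ∪ Flint = {Q1, Q2, Q3, Q4, Q5, Q6, Q7, Q8, Q9, Q10} — every district is covered.
Only Delta contains Q9, so Delta is forced; the remaining 5 districts need at least 3 more towers (each remaining tower adds at most 2) — so at least 4 towers are needed, and 4 is optimal.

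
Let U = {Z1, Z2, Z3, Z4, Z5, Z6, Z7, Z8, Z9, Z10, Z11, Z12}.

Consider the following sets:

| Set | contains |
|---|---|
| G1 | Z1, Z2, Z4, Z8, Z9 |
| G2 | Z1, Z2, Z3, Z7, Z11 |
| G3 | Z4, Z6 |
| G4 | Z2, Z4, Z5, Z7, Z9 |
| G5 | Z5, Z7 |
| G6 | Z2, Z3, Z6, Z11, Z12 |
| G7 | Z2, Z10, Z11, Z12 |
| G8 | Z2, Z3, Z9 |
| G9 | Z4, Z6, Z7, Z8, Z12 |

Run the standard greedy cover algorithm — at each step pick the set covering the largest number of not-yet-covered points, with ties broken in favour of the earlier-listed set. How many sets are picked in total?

4

Greedy: pick G1 (covers 5 new) → pick G6 (covers 4 new) → pick G4 (covers 2 new) → pick G7 (covers 1 new). Total picks: 4.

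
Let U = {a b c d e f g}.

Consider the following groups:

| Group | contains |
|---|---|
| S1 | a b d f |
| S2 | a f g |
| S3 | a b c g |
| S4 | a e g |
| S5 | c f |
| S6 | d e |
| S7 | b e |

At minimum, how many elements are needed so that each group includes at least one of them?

3

Take H = {e, f, g}. Each listed group contains at least one of these, so H is a hitting set of size 3.
No choice of 2 elements meets every group, so 3 is the minimum.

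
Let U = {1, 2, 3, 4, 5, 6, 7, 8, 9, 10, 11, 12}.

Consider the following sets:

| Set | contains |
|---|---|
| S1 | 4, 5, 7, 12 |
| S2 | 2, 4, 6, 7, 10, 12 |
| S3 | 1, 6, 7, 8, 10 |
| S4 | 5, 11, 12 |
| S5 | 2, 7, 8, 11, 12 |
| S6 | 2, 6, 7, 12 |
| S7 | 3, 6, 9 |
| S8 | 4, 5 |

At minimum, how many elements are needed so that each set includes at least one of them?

3

The 3 elements {5, 6, 7} hit every set.
The sets S5, S7, S8 are pairwise disjoint, so any hitting set needs a separate element for each — at least 3. Hence 3 is optimal.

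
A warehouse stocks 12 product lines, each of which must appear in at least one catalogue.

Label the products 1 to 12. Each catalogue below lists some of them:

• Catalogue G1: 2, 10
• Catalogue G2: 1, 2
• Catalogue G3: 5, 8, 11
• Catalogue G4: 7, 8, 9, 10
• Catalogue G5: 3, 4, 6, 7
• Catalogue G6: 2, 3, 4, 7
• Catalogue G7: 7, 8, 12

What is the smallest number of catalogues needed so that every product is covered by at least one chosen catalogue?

5

Take {G2, G3, G4, G5, G7}. Their union is {1, 2, 3, 4, 5, 6, 7, 8, 9, 10, 11, 12}, which is all 12 products.
No 4 of the 7 catalogues cover everything (all 35 combinations miss at least one product), so 5 is optimal.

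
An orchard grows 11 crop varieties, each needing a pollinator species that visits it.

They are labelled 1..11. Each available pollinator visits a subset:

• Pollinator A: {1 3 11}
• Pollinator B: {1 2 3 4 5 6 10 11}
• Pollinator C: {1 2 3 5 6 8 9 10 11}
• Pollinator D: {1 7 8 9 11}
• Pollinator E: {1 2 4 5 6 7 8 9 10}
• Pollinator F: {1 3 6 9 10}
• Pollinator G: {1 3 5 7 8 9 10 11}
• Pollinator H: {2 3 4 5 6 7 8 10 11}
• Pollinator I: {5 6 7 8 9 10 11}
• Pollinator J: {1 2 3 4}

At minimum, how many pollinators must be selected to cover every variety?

2

B and E together: B ∪ E = {1, 2, 3, 4, 5, 6, 7, 8, 9, 10, 11} — every variety is covered.
No single pollinator has all 11 varieties (the largest, C, has 9), so 2 is optimal.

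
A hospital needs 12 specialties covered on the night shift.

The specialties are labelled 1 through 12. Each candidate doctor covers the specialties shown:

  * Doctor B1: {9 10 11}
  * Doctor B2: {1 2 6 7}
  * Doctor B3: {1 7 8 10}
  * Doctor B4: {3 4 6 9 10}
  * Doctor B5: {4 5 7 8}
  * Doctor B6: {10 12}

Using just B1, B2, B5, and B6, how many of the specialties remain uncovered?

Union of B1, B2, B5, B6 = {1, 2, 4, 5, 6, 7, 8, 9, 10, 11, 12}.
Not covered: 3 — 1 specialty.

1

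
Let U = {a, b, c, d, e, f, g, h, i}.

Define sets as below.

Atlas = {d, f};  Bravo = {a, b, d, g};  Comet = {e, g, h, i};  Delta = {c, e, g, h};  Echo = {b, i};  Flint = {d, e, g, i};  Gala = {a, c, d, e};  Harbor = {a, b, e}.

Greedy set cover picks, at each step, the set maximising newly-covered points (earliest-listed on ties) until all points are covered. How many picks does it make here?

4

Greedy: pick Bravo (covers 4 new) → pick Comet (covers 3 new) → pick Atlas (covers 1 new) → pick Delta (covers 1 new). Total picks: 4.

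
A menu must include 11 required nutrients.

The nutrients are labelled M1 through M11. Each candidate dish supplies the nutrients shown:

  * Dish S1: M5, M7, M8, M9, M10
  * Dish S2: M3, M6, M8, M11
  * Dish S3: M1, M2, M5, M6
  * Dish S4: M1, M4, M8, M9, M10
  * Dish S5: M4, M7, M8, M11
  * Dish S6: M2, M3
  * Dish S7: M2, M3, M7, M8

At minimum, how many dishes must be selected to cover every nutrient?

4

Take {S1, S2, S4, S7}. Their union is {M1, M2, M3, M4, M5, M6, M7, M8, M9, M10, M11}, which is all 11 nutrients.
No 3 of the 7 dishes cover everything (all 35 combinations miss at least one nutrient), so 4 is optimal.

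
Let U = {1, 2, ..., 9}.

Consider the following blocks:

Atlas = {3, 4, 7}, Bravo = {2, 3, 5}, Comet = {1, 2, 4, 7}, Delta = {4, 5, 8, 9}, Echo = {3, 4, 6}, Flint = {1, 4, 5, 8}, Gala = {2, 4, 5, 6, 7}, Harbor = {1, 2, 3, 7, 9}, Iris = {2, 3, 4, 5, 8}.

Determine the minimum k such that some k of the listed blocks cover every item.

Take {Echo, Harbor, Iris}. Their union is {1, 2, 3, 4, 5, 6, 7, 8, 9}, which is all 9 items.
No 2 of the 9 blocks cover everything (all 36 combinations miss at least one item), so 3 is optimal.

3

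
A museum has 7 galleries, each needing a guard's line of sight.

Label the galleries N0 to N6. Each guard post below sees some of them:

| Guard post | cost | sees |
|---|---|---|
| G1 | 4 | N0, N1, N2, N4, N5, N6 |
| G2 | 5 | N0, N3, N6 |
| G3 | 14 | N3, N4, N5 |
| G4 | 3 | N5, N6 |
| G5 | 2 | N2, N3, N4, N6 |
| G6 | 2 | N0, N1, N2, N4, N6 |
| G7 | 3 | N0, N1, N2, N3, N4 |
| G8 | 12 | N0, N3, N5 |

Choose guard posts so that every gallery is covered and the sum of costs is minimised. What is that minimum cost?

6

G4, G7 together cover every gallery (G4 ∪ G7 = {N0, N1, N2, N3, N4, N5, N6}); total cost 3 + 3 = 6.
The greedy pick G6, G5, G4 costs 7; no covering selection beats 6.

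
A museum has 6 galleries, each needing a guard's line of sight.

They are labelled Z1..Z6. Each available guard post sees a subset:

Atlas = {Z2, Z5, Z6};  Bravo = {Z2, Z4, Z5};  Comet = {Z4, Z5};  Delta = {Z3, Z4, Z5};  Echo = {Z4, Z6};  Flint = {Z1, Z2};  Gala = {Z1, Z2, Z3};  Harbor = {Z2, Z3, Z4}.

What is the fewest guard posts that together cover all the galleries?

Take {Atlas, Bravo, Gala}. Their union is {Z1, Z2, Z3, Z4, Z5, Z6}, which is all 6 galleries.
No 2 of the 8 guard posts cover everything (all 28 combinations miss at least one gallery), so 3 is optimal.

3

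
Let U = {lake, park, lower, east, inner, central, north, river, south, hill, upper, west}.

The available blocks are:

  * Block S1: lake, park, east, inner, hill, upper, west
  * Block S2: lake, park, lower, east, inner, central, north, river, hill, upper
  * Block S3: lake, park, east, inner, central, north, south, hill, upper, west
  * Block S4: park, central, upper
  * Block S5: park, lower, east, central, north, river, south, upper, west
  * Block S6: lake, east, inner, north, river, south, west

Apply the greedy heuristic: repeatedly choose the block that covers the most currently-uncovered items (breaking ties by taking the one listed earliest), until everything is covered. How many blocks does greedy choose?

Greedy: pick S2 (covers 10 new) → pick S3 (covers 2 new). Total picks: 2.

2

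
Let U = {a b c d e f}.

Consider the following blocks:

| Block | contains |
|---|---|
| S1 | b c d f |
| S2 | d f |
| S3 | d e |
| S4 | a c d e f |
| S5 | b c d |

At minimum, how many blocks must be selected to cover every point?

2

S4 and S5 cover everything between them: the union {a, b, c, d, e, f} is all of U.
No single block has all 6 points (the largest, S4, has 5), so 2 is optimal.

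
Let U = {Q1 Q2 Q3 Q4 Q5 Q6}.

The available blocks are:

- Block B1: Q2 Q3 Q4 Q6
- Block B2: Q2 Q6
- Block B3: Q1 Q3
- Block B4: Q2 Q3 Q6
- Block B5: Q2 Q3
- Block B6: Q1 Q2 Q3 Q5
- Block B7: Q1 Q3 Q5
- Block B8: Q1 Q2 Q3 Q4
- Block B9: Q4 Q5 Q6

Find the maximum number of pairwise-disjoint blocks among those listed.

2

B3, B9 are pairwise disjoint (B3={Q1,Q3}; B9={Q4,Q5,Q6}).
Every remaining block overlaps one of these, and no 3 of the listed blocks are pairwise disjoint, so 2 is the maximum.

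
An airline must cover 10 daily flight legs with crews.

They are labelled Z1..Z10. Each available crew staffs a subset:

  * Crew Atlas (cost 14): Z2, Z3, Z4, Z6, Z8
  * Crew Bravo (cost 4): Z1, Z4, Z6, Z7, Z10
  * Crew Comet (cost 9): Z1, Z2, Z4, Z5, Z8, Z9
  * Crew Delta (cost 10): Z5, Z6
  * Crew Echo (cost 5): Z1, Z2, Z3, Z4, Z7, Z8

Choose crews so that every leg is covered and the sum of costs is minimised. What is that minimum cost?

18

Bravo, Comet, Echo together cover every leg (Bravo ∪ Comet ∪ Echo = {Z1, Z2, Z3, Z4, Z5, Z6, Z7, Z8, Z9, Z10}); total cost 4 + 9 + 5 = 18.
No covering selection has total cost below 18.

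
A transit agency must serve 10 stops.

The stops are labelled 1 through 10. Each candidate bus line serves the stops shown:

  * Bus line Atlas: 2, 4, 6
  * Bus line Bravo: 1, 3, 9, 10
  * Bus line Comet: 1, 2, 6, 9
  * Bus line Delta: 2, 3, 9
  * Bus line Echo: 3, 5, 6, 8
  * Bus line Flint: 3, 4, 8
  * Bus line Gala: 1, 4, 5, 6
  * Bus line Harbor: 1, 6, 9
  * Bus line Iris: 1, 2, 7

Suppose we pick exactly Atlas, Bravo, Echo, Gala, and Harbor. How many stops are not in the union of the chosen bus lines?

1

Union of Atlas, Bravo, Echo, Gala, Harbor = {1, 2, 3, 4, 5, 6, 8, 9, 10}.
Not covered: 7 — 1 stop.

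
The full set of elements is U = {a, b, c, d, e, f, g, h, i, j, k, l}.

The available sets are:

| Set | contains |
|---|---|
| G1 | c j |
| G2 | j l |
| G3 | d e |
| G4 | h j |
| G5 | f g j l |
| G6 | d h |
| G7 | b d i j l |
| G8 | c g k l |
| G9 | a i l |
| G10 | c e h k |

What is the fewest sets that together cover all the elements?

G5 and G7 and G9 and G10 together: G5 ∪ G7 ∪ G9 ∪ G10 = {a, b, c, d, e, f, g, h, i, j, k, l} — every element is covered.
Only G9 contains a, so G9 is forced; the remaining 9 elements need at least 3 more sets (each remaining set adds at most 4) — so at least 4 sets are needed, and 4 is optimal.

4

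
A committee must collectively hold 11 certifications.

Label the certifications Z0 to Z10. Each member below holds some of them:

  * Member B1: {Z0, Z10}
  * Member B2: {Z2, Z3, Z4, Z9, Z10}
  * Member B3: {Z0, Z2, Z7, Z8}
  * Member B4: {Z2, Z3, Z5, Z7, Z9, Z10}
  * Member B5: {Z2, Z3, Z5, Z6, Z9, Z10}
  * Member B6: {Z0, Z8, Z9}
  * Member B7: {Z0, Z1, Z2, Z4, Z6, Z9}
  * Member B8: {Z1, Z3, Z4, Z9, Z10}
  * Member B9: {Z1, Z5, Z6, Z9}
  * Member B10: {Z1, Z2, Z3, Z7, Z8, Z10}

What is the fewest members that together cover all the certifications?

B3 and B8 and B9 together: B3 ∪ B8 ∪ B9 = {Z0, Z1, Z2, Z3, Z4, Z5, Z6, Z7, Z8, Z9, Z10} — every certification is covered.
No 2 of the 10 members cover everything (all 45 combinations miss at least one certification), so 3 is optimal.

3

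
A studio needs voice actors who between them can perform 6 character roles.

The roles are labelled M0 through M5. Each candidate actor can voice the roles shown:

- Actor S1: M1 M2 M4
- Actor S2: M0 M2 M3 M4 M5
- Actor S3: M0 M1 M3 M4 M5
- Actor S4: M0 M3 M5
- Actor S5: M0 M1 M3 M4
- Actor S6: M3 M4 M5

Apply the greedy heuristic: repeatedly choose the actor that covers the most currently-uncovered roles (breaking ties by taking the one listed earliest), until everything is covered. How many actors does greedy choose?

Greedy: pick S2 (covers 5 new) → pick S1 (covers 1 new). Total picks: 2.

2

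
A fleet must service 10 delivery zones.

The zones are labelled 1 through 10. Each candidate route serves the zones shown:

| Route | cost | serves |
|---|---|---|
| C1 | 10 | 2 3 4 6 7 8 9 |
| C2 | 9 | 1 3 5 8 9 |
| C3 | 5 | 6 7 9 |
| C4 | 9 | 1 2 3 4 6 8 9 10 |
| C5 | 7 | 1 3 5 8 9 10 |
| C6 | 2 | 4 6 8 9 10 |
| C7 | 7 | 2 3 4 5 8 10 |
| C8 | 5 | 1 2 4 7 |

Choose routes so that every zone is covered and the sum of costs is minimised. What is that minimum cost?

14

C5, C6, C8 together cover every zone (C5 ∪ C6 ∪ C8 = {1, 2, 3, 4, 5, 6, 7, 8, 9, 10}); total cost 7 + 2 + 5 = 14.
No covering selection has total cost below 14.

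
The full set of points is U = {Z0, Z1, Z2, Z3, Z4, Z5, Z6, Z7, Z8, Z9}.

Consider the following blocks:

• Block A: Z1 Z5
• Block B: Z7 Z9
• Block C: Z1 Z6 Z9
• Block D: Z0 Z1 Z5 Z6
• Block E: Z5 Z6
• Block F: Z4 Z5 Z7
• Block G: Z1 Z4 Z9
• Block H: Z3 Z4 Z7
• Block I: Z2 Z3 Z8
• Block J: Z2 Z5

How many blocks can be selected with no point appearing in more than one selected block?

3

E, G, I are pairwise disjoint (E={Z5,Z6}; G={Z1,Z4,Z9}; I={Z2,Z3,Z8}).
Every remaining block overlaps one of these, and no 4 of the listed blocks are pairwise disjoint, so 3 is the maximum.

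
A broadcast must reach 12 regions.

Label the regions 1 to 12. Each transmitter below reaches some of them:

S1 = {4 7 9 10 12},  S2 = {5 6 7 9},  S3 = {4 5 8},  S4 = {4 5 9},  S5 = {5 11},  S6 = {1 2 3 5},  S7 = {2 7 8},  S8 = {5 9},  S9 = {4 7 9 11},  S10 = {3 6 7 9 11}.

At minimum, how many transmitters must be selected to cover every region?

4

Take {S1, S6, S7, S10}. Their union is {1, 2, 3, 4, 5, 6, 7, 8, 9, 10, 11, 12}, which is all 12 regions.
No 3 of the 10 transmitters cover everything (all 120 combinations miss at least one region), so 4 is optimal.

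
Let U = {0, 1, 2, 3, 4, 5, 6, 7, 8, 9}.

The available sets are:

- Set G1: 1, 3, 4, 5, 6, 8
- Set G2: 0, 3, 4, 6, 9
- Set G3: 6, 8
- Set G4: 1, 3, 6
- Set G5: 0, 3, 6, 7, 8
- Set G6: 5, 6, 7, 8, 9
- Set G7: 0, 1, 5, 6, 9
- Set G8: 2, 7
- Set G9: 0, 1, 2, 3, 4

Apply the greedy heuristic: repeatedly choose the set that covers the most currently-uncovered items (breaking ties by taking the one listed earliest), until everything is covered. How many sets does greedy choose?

Greedy: pick G1 (covers 6 new) → pick G2 (covers 2 new) → pick G8 (covers 2 new). Total picks: 3.
(The true minimum cover uses only 2 sets, so greedy is not optimal here.)

3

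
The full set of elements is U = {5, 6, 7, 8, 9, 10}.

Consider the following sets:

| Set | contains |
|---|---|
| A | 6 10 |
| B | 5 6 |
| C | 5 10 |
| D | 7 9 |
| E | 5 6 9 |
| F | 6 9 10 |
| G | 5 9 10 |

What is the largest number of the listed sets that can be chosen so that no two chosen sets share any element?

2

B, D are pairwise disjoint (B={5,6}; D={7,9}).
Every remaining set overlaps one of these, and no 3 of the listed sets are pairwise disjoint, so 2 is the maximum.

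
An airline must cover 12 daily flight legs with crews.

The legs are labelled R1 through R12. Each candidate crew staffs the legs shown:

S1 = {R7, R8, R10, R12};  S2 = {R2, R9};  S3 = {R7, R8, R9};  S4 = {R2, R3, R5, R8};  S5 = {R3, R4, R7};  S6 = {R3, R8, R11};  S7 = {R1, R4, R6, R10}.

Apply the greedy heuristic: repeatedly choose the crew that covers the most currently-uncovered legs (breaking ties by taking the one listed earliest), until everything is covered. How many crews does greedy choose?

5

Greedy: pick S1 (covers 4 new) → pick S4 (covers 3 new) → pick S7 (covers 3 new) → pick S2 (covers 1 new) → pick S6 (covers 1 new). Total picks: 5.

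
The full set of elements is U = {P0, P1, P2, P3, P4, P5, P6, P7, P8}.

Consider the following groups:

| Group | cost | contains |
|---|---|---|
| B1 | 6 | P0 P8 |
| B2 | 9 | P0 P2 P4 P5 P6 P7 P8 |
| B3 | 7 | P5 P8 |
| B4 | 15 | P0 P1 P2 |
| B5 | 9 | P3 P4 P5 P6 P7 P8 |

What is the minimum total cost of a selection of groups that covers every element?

B4, B5 together cover every element (B4 ∪ B5 = {P0, P1, P2, P3, P4, P5, P6, P7, P8}); total cost 15 + 9 = 24.
The greedy pick B2, B5, B4 costs 33; no covering selection beats 24.

24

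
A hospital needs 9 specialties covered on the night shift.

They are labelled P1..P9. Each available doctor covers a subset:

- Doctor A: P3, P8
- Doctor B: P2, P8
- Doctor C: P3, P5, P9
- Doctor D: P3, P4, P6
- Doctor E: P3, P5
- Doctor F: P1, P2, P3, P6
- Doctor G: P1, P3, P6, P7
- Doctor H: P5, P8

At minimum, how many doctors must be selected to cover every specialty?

4

Take {B, C, D, G}. Their union is {P1, P2, P3, P4, P5, P6, P7, P8, P9}, which is all 9 specialties.
Only D contains P4, so D is forced; the remaining 6 specialties need at least 3 more doctors (each remaining doctor adds at most 2) — so at least 4 doctors are needed, and 4 is optimal.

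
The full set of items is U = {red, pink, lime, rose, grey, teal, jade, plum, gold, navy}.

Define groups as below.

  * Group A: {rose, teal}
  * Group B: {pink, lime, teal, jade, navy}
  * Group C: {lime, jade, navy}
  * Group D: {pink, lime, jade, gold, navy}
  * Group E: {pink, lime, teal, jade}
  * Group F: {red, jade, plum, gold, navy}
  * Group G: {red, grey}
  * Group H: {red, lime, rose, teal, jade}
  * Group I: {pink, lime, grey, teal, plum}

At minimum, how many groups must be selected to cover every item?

3

D, H, and I cover everything between them: the union {red, pink, lime, rose, grey, teal, jade, plum, gold, navy} is all of U.
No 2 of the 9 groups cover everything (all 36 combinations miss at least one item), so 3 is optimal.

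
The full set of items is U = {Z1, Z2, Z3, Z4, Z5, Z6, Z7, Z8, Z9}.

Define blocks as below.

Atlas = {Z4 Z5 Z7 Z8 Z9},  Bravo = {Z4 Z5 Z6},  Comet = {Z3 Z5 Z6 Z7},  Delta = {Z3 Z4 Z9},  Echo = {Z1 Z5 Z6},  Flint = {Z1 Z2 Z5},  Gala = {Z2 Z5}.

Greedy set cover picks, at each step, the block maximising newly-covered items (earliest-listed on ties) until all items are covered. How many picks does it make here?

Greedy: pick Atlas (covers 5 new) → pick Comet (covers 2 new) → pick Flint (covers 2 new). Total picks: 3.

3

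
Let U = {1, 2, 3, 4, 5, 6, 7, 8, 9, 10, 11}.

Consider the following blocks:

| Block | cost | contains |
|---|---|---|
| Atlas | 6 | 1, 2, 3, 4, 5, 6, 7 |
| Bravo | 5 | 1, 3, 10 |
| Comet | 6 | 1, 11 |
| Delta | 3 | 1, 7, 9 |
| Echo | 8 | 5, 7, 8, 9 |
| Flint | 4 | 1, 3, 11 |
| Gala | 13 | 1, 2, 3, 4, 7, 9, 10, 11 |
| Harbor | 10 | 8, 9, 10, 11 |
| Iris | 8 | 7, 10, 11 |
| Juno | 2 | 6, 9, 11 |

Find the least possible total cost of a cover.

Atlas, Harbor together cover every element (Atlas ∪ Harbor = {1, 2, 3, 4, 5, 6, 7, 8, 9, 10, 11}); total cost 6 + 10 = 16.
The greedy pick Juno, Atlas, Bravo, Echo costs 21; no covering selection beats 16.

16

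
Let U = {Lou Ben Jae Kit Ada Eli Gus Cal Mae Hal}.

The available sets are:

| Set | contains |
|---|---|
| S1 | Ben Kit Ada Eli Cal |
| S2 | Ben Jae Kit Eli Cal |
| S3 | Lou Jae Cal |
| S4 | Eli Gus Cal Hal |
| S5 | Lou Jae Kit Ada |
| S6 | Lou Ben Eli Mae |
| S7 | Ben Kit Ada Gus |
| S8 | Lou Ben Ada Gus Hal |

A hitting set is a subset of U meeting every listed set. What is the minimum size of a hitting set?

H = {Lou, Kit, Cal} meets every set (each contains at least one member of H), and |H| = 3.
No choice of 2 items meets every set, so 3 is the minimum.

3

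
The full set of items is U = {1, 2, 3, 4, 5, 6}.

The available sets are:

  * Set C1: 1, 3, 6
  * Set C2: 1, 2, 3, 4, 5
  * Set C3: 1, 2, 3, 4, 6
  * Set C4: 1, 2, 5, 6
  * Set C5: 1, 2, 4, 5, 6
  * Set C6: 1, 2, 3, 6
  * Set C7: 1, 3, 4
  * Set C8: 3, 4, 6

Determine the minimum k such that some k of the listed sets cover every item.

C2 and C6 together: C2 ∪ C6 = {1, 2, 3, 4, 5, 6} — every item is covered.
No single set has all 6 items (the largest, C2, has 5), so 2 is optimal.

2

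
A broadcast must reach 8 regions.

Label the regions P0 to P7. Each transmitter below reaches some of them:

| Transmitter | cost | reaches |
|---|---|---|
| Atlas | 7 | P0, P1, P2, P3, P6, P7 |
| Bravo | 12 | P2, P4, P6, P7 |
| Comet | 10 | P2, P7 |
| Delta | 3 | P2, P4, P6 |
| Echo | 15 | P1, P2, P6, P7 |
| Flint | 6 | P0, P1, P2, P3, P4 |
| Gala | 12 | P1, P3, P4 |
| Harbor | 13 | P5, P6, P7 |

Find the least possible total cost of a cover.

19

Flint, Harbor together cover every region (Flint ∪ Harbor = {P0, P1, P2, P3, P4, P5, P6, P7}); total cost 6 + 13 = 19.
The greedy pick Delta, Atlas, Harbor costs 23; no covering selection beats 19.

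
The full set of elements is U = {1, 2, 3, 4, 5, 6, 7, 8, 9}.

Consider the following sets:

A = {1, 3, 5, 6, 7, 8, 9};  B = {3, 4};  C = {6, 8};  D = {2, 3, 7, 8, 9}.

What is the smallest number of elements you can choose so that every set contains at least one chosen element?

2

Take H = {4, 8}. Each listed set contains at least one of these, so H is a hitting set of size 2.
The sets B, C are pairwise disjoint, so any hitting set needs a separate element for each — at least 2. Hence 2 is optimal.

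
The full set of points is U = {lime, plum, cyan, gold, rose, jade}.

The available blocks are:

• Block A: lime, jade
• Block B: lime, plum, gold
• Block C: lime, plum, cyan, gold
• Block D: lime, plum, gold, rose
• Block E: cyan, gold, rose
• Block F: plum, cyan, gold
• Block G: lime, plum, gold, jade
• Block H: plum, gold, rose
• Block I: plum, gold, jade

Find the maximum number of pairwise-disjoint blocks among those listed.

2

A, E are pairwise disjoint (A={lime,jade}; E={cyan,gold,rose}).
Every remaining block overlaps one of these, and no 3 of the listed blocks are pairwise disjoint, so 2 is the maximum.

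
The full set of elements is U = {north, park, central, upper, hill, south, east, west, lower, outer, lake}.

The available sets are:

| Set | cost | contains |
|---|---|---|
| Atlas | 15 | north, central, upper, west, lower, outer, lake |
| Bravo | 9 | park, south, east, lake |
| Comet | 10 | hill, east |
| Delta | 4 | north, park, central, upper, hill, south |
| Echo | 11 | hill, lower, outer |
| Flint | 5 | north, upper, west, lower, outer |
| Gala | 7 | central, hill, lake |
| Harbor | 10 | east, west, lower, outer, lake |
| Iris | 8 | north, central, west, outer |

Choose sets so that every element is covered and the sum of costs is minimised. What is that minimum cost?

14

Delta, Harbor together cover every element (Delta ∪ Harbor = {north, park, central, upper, hill, south, east, west, lower, outer, lake}); total cost 4 + 10 = 14.
The greedy pick Delta, Flint, Bravo costs 18; no covering selection beats 14.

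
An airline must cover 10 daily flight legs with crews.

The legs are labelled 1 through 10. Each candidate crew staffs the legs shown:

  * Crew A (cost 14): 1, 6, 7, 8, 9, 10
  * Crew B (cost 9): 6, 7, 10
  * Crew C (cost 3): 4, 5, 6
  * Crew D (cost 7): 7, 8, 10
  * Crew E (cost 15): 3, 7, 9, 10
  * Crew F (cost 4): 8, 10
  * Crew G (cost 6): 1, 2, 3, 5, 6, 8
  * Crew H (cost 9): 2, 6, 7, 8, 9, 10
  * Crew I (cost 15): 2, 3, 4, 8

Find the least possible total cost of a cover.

C, G, H together cover every leg (C ∪ G ∪ H = {1, 2, 3, 4, 5, 6, 7, 8, 9, 10}); total cost 3 + 6 + 9 = 18.
No covering selection has total cost below 18.

18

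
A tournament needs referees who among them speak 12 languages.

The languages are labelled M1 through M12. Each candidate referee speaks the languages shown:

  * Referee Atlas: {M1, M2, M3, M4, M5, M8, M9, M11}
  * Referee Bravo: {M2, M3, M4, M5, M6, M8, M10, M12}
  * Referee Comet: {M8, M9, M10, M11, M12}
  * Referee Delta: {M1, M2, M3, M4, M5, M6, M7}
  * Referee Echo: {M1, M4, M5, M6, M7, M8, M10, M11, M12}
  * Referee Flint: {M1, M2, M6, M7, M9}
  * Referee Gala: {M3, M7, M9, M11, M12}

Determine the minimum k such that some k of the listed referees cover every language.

2

Atlas and Echo together: Atlas ∪ Echo = {M1, M2, M3, M4, M5, M6, M7, M8, M9, M10, M11, M12} — every language is covered.
No single referee has all 12 languages (the largest, Echo, has 9), so 2 is optimal.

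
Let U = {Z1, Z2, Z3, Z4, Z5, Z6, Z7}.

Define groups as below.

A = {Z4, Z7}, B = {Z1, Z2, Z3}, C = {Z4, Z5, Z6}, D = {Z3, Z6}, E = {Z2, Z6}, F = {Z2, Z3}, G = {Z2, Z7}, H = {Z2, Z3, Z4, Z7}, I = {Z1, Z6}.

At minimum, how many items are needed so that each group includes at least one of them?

3

T = {Z2, Z4, Z6} meets every group (each contains at least one member of T), and |T| = 3.
The groups A, F, I are pairwise disjoint, so any hitting set needs a separate item for each — at least 3. Hence 3 is optimal.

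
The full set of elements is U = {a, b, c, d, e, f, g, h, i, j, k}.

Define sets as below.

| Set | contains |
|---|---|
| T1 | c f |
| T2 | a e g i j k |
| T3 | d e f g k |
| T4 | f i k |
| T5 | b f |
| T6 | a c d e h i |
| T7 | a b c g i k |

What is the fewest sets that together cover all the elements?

T2, T5, and T6 cover everything between them: the union {a, b, c, d, e, f, g, h, i, j, k} is all of U.
Only T6 contains h, so T6 is forced; the remaining 5 elements need at least 2 more sets (each remaining set adds at most 3) — so at least 3 sets are needed, and 3 is optimal.

3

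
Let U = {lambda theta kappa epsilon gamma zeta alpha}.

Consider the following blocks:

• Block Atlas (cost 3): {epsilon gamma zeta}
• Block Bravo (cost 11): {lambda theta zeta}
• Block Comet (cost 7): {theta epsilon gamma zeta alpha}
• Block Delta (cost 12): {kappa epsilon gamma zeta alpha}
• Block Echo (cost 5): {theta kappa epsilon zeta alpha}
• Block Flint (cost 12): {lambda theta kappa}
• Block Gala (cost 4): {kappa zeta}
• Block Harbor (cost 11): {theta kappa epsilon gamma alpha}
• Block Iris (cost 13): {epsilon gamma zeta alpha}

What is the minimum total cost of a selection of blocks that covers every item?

Comet, Flint together cover every item (Comet ∪ Flint = {lambda, theta, kappa, epsilon, gamma, zeta, alpha}); total cost 7 + 12 = 19.
No covering selection has total cost below 19.

19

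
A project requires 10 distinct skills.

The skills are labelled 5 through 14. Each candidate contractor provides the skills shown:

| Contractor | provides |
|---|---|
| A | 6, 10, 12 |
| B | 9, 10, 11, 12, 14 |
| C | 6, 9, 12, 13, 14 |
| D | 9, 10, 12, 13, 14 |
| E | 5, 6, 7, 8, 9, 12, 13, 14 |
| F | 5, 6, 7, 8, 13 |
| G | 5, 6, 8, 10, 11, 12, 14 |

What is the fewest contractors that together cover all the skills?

B and F together: B ∪ F = {5, 6, 7, 8, 9, 10, 11, 12, 13, 14} — every skill is covered.
No single contractor has all 10 skills (the largest, E, has 8), so 2 is optimal.

2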